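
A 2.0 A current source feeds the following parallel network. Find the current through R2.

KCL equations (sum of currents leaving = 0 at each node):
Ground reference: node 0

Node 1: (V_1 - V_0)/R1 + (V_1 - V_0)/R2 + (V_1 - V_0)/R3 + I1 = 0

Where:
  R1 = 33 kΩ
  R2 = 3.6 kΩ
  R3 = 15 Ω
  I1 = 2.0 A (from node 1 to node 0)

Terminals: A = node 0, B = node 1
All resistors sit directly between nodes 0 and 1, so they are in parallel and share one voltage V; the full source current 2 A splits among them.
1/R_par = 1/33000 + 1/3600 + 1/15 = 0.06697 S  =>  R_par = 14.93 Ω
V = I × R_par = 2 × 14.93 = 29.86 V
I_R2 = V/R2 = 29.86/3600 = 0.008295 A

Final answer: 0.008295 A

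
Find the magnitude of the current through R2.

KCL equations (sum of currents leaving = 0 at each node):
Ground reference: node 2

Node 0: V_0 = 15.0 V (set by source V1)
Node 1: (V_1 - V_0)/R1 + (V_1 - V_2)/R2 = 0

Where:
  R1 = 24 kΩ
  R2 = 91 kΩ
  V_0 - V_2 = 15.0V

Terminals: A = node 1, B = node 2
Nodal analysis, taking node 2 as the 0 V reference.
Source V1 fixes V_0 = 15 V.
KCL at each unknown node (sum of currents leaving = 0; resistances in Ω):
  Node 1: (V_1 - 15)/24000 + (V_1 - 0)/91000 = 0
Collecting terms: 0.00005266 × V_1 = 0.000625  =>  V_1 = 11.87 V
I_R2 = (V_1 - V_2)/R2 = (11.87 - 0)/91000 = 0.0001304 A
|I_R2| = 0.0001304 A

Final answer: |I_R2| = 0.0001304 A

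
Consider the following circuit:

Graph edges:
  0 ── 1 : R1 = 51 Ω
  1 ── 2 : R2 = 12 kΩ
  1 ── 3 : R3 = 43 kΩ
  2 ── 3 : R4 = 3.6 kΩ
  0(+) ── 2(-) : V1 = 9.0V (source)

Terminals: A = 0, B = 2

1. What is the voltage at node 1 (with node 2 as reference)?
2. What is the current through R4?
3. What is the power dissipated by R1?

Nodal analysis, taking node 2 as the 0 V reference.
Source V1 fixes V_0 = 9 V.
KCL at each unknown node (sum of currents leaving = 0; resistances in Ω):
  Node 1: (V_1 - 9)/51 + (V_1 - 0)/12000 + (V_1 - V_3)/43000 = 0
  Node 3: (V_3 - V_1)/43000 + (V_3 - 0)/3600 = 0
Collecting terms (coefficients in siemens):
  0.01971·V_1 - 0.00002326·V_3 = 0.1765
  0.000301·V_3 - 0.00002326·V_1 = 0
Determinant D = (0.01971)(0.000301) - (-0.00002326)(-0.00002326) = 0.000005934
V_1 = [(0.1765)(0.000301) - (-0.00002326)(0)]/D = 8.952 V
V_3 = [(0.01971)(0) - (0.1765)(-0.00002326)]/D = 0.6916 V
Part 1:
  Read off the nodal solution: V_1 = 8.952 V
Part 2:
  I_R4 = (V_2 - V_3)/R4 = (0 - 0.6916)/3600 = -0.0001921 A
  Magnitude: I_R4 = 0.0001921 A
Part 3:
  I_R1 = (V_0 - V_1)/R1 = (9 - 8.952)/51 = 0.0009381 A
  P_R1 = I_R1² × R1 = (0.0009381)² × 51 = 0.00004488 W

Final answers:
1. V_1 = 8.952 V
2. I_R4 = 0.0001921 A
3. P_R1 = 4.488e-05 W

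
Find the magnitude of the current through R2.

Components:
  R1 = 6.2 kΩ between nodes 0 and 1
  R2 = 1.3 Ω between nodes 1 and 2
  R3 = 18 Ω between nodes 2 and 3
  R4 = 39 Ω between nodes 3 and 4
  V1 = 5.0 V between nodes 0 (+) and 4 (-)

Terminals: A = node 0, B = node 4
Nodal analysis, taking node 4 as the 0 V reference.
Source V1 fixes V_0 = 5 V.
KCL at each unknown node (sum of currents leaving = 0; resistances in Ω):
  Node 1: (V_1 - 5)/6200 + (V_1 - V_2)/1.3 = 0
  Node 2: (V_2 - V_1)/1.3 + (V_2 - V_3)/18 = 0
  Node 3: (V_3 - V_2)/18 + (V_3 - 0)/39 = 0
Collecting terms (coefficients in siemens):
  0.7694·V_1 - 0.7692·V_2 = 0.0008065
  0.8248·V_2 - 0.7692·V_1 - 0.05556·V_3 = 0
  0.0812·V_3 - 0.05556·V_2 = 0
Solving these 3 simultaneous equations (Gaussian elimination) gives:
  V_1 = 0.04658 V, V_2 = 0.04554 V, V_3 = 0.03116 V
I_R2 = (V_1 - V_2)/R2 = (0.04658 - 0.04554)/1.3 = 0.0007989 A
|I_R2| = 0.0007989 A

Final answer: |I_R2| = 0.0007989 A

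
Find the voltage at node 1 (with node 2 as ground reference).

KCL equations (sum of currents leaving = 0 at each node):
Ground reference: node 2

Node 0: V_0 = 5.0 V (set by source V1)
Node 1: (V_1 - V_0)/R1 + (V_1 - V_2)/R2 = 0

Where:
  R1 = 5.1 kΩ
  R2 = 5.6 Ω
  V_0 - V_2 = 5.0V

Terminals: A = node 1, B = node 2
Nodal analysis, taking node 2 as the 0 V reference.
Source V1 fixes V_0 = 5 V.
KCL at each unknown node (sum of currents leaving = 0; resistances in Ω):
  Node 1: (V_1 - 5)/5100 + (V_1 - 0)/5.6 = 0
Collecting terms: 0.1788 × V_1 = 0.0009804  =>  V_1 = 0.005484 V
The requested potential is V_1 = 0.005484 V.

Final answer: V_1 = 0.005484 V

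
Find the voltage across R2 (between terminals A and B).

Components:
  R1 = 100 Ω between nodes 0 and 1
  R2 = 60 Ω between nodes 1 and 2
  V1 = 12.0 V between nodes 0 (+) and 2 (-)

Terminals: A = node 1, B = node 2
R1 and R2 are in series across V1 (node 0 → node 1 → node 2), and the output A–B is taken across R2, so this is a voltage divider.
Series current: I = V1/(R1 + R2) = 12/(100 + 60) = 12/160 = 0.075 A
V_R2 = I × R2 = V1 × R2/(R1 + R2) = 12 × 60/160 = 4.5 V

Final answer: 4.5 V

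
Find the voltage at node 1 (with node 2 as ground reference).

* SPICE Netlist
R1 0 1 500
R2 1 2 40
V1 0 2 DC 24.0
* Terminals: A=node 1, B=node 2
Nodal analysis, taking node 2 as the 0 V reference.
Source V1 fixes V_0 = 24 V.
KCL at each unknown node (sum of currents leaving = 0; resistances in Ω):
  Node 1: (V_1 - 24)/500 + (V_1 - 0)/40 = 0
Collecting terms: 0.027 × V_1 = 0.048  =>  V_1 = 1.778 V
The requested potential is V_1 = 1.778 V.

Final answer: V_1 = 1.778 V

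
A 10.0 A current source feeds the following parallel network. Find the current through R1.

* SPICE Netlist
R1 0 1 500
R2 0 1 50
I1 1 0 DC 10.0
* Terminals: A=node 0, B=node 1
All resistors sit directly between nodes 0 and 1, so they are in parallel and share one voltage V; the full source current 10 A splits among them.
1/R_par = 1/500 + 1/50 = 0.022 S  =>  R_par = 45.45 Ω
V = I × R_par = 10 × 45.45 = 454.5 V
I_R1 = V/R1 = 454.5/500 = 0.9091 A

Final answer: 0.9091 A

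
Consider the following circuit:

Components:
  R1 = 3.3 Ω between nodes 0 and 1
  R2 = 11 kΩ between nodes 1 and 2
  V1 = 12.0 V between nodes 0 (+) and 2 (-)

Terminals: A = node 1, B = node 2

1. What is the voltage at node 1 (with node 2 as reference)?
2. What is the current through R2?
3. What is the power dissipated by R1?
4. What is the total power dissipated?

Nodal analysis, taking node 2 as the 0 V reference.
Source V1 fixes V_0 = 12 V.
KCL at each unknown node (sum of currents leaving = 0; resistances in Ω):
  Node 1: (V_1 - 12)/3.3 + (V_1 - 0)/11000 = 0
Collecting terms: 0.3031 × V_1 = 3.636  =>  V_1 = 12 V
Part 1:
  Read off the nodal solution: V_1 = 12 V
Part 2:
  I_R2 = (V_1 - V_2)/R2 = (12 - 0)/11000 = 0.001091 A
  Magnitude: I_R2 = 0.001091 A
Part 3:
  I_R1 = (V_0 - V_1)/R1 = (12 - 12)/3.3 = 0.001091 A
  P_R1 = I_R1² × R1 = (0.001091)² × 3.3 = 0.000003925 W
Part 4:
  Power in each resistor, P = (ΔV)²/R:
    P_R1 = (12 - 12)²/3.3 = 0.000003925 W
    P_R2 = (12 - 0)²/11000 = 0.01308 W
  P_total = P_R1 + P_R2 = 0.01309 W

Final answers:
1. V_1 = 12 V
2. I_R2 = 0.001091 A
3. P_R1 = 3.925e-06 W
4. P_total = 0.01309 W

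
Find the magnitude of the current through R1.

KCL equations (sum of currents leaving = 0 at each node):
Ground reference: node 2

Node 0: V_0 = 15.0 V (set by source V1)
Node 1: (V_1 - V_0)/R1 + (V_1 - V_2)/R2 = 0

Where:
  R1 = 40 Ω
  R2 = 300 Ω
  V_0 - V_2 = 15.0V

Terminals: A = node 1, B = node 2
Nodal analysis, taking node 2 as the 0 V reference.
Source V1 fixes V_0 = 15 V.
KCL at each unknown node (sum of currents leaving = 0; resistances in Ω):
  Node 1: (V_1 - 15)/40 + (V_1 - 0)/300 = 0
Collecting terms: 0.02833 × V_1 = 0.375  =>  V_1 = 13.24 V
I_R1 = (V_0 - V_1)/R1 = (15 - 13.24)/40 = 0.04412 A
|I_R1| = 0.04412 A

Final answer: |I_R1| = 0.04412 A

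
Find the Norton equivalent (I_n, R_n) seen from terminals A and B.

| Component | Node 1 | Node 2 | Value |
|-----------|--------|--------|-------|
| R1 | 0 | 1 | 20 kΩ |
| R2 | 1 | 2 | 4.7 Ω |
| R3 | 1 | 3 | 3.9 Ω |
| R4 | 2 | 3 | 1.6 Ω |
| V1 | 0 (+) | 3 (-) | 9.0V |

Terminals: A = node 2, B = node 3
Find the Thévenin equivalent first; then I_n = V_th/R_th and R_n = R_th.
Step 1 — V_th is the open-circuit voltage V_A - V_B (nothing connected across the terminals).
Nodal analysis, taking node 3 as the 0 V reference.
Source V1 fixes V_0 = 9 V.
KCL at each unknown node (sum of currents leaving = 0; resistances in Ω):
  Node 1: (V_1 - 9)/20000 + (V_1 - V_2)/4.7 + (V_1 - 0)/3.9 = 0
  Node 2: (V_2 - V_1)/4.7 + (V_2 - 0)/1.6 = 0
Collecting terms (coefficients in siemens):
  0.4692·V_1 - 0.2128·V_2 = 0.00045
  0.8378·V_2 - 0.2128·V_1 = 0
Determinant D = (0.4692)(0.8378) - (-0.2128)(-0.2128) = 0.3478
V_1 = [(0.00045)(0.8378) - (-0.2128)(0)]/D = 0.001084 V
V_2 = [(0.4692)(0) - (0.00045)(-0.2128)]/D = 0.0002753 V
V_th = V_2 - V_3 = 0.0002753 - 0 = 0.0002753 V
Step 2 — R_th: zero the source — replace V1 by a short circuit (node 3 merges into node 0) — and find the resistance seen between A (node 2) and B (node 0).
Reduce the network between node 2 (A) and node 0 (B) by series/parallel combination:
  Rp1 = R1 ‖ R3 (parallel, both between nodes 0 and 1) = 1/(1/20000 + 1/3.9) = 3.899 Ω
  Rs1 = R2 + Rp1 (series, joined only at node 1) = 4.7 + 3.899 = 8.599 Ω
  Rp2 = R4 ‖ Rs1 (parallel, both between nodes 0 and 2) = 1/(1/1.6 + 1/8.599) = 1.349 Ω
R_th = 1.349 Ω
I_n = V_th/R_th = 0.0002753/1.349 = 0.000204 A, and R_n = R_th = 1.349 Ω

Final answer: I_n = 0.000204 A, R_n = 1.349 Ω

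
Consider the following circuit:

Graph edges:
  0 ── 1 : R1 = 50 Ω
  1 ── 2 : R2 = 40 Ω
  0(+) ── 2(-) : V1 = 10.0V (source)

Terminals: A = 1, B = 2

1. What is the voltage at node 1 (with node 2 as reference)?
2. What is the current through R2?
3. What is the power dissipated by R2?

Nodal analysis, taking node 2 as the 0 V reference.
Source V1 fixes V_0 = 10 V.
KCL at each unknown node (sum of currents leaving = 0; resistances in Ω):
  Node 1: (V_1 - 10)/50 + (V_1 - 0)/40 = 0
Collecting terms: 0.045 × V_1 = 0.2  =>  V_1 = 4.444 V
Part 1:
  Read off the nodal solution: V_1 = 4.444 V
Part 2:
  I_R2 = (V_1 - V_2)/R2 = (4.444 - 0)/40 = 0.1111 A
  Magnitude: I_R2 = 0.1111 A
Part 3:
  I_R2 = (V_1 - V_2)/R2 = (4.444 - 0)/40 = 0.1111 A
  P_R2 = I_R2² × R2 = (0.1111)² × 40 = 0.4938 W

Final answers:
1. V_1 = 4.444 V
2. I_R2 = 0.1111 A
3. P_R2 = 0.4938 W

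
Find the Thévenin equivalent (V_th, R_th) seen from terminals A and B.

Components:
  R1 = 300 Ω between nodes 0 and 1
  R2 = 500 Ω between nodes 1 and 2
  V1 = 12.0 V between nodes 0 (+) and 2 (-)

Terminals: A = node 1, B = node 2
Step 1 — V_th is the open-circuit voltage V_A - V_B (nothing connected across the terminals).
Nodal analysis, taking node 2 as the 0 V reference.
Source V1 fixes V_0 = 12 V.
KCL at each unknown node (sum of currents leaving = 0; resistances in Ω):
  Node 1: (V_1 - 12)/300 + (V_1 - 0)/500 = 0
Collecting terms: 0.005333 × V_1 = 0.04  =>  V_1 = 7.5 V
V_th = V_1 - V_2 = 7.5 - 0 = 7.5 V
Step 2 — R_th: zero the source — replace V1 by a short circuit (node 2 merges into node 0) — and find the resistance seen between A (node 1) and B (node 0).
Reduce the network between node 1 (A) and node 0 (B) by series/parallel combination:
  Rp1 = R1 ‖ R2 (parallel, both between nodes 0 and 1) = 1/(1/300 + 1/500) = 187.5 Ω
R_th = 187.5 Ω

Final answer: V_th = 7.5 V, R_th = 187.5 Ω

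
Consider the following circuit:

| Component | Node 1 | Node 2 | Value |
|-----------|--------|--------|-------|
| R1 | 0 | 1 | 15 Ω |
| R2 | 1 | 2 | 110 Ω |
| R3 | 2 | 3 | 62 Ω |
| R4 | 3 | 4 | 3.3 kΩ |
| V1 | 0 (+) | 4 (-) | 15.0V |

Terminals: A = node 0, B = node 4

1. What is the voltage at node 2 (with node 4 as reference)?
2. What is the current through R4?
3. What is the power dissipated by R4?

Nodal analysis, taking node 4 as the 0 V reference.
Source V1 fixes V_0 = 15 V.
KCL at each unknown node (sum of currents leaving = 0; resistances in Ω):
  Node 1: (V_1 - 15)/15 + (V_1 - V_2)/110 = 0
  Node 2: (V_2 - V_1)/110 + (V_2 - V_3)/62 = 0
  Node 3: (V_3 - V_2)/62 + (V_3 - 0)/3300 = 0
Collecting terms (coefficients in siemens):
  0.07576·V_1 - 0.009091·V_2 = 1
  0.02522·V_2 - 0.009091·V_1 - 0.01613·V_3 = 0
  0.01643·V_3 - 0.01613·V_2 = 0
Solving these 3 simultaneous equations (Gaussian elimination) gives:
  V_1 = 14.94 V, V_2 = 14.46 V, V_3 = 14.2 V
Part 1:
  Read off the nodal solution: V_2 = 14.46 V
Part 2:
  I_R4 = (V_3 - V_4)/R4 = (14.2 - 0)/3300 = 0.004302 A
  Magnitude: I_R4 = 0.004302 A
Part 3:
  I_R4 = (V_3 - V_4)/R4 = (14.2 - 0)/3300 = 0.004302 A
  P_R4 = I_R4² × R4 = (0.004302)² × 3300 = 0.06107 W

Final answers:
1. V_2 = 14.46 V
2. I_R4 = 0.004302 A
3. P_R4 = 0.06107 W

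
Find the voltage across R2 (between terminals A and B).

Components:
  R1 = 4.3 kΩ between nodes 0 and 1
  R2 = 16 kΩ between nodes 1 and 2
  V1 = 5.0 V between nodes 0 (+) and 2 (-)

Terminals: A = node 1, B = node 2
R1 and R2 are in series across V1 (node 0 → node 1 → node 2), and the output A–B is taken across R2, so this is a voltage divider.
Series current: I = V1/(R1 + R2) = 5/(4300 + 16000) = 5/20300 = 0.0002463 A
V_R2 = I × R2 = V1 × R2/(R1 + R2) = 5 × 16000/20300 = 3.941 V

Final answer: 3.941 V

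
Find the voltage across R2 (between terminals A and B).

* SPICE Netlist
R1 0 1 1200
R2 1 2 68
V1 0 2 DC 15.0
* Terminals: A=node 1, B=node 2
R1 and R2 are in series across V1 (node 0 → node 1 → node 2), and the output A–B is taken across R2, so this is a voltage divider.
Series current: I = V1/(R1 + R2) = 15/(1200 + 68) = 15/1268 = 0.01183 A
V_R2 = I × R2 = V1 × R2/(R1 + R2) = 15 × 68/1268 = 0.8044 V

Final answer: 0.8044 V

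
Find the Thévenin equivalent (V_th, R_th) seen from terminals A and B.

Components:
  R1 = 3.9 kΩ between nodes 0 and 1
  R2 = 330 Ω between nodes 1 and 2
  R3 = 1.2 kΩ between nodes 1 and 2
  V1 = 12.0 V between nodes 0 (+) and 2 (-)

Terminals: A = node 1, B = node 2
Step 1 — V_th is the open-circuit voltage V_A - V_B (nothing connected across the terminals).
Nodal analysis, taking node 2 as the 0 V reference.
Source V1 fixes V_0 = 12 V.
KCL at each unknown node (sum of currents leaving = 0; resistances in Ω):
  Node 1: (V_1 - 12)/3900 + (V_1 - 0)/330 + (V_1 - 0)/1200 = 0
Collecting terms: 0.00412 × V_1 = 0.003077  =>  V_1 = 0.7468 V
V_th = V_1 - V_2 = 0.7468 - 0 = 0.7468 V
Step 2 — R_th: zero the source — replace V1 by a short circuit (node 2 merges into node 0) — and find the resistance seen between A (node 1) and B (node 0).
Reduce the network between node 1 (A) and node 0 (B) by series/parallel combination:
  Rp1 = R1 ‖ R2 ‖ R3 (parallel, all between nodes 0 and 1) = 1/(1/3900 + 1/330 + 1/1200) = 242.7 Ω
R_th = 242.7 Ω

Final answer: V_th = 0.7468 V, R_th = 242.7 Ω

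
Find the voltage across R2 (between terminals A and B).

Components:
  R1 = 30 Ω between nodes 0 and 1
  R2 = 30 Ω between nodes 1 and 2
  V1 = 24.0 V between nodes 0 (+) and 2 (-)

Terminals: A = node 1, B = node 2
R1 and R2 are in series across V1 (node 0 → node 1 → node 2), and the output A–B is taken across R2, so this is a voltage divider.
Series current: I = V1/(R1 + R2) = 24/(30 + 30) = 24/60 = 0.4 A
V_R2 = I × R2 = V1 × R2/(R1 + R2) = 24 × 30/60 = 12 V

Final answer: 12 V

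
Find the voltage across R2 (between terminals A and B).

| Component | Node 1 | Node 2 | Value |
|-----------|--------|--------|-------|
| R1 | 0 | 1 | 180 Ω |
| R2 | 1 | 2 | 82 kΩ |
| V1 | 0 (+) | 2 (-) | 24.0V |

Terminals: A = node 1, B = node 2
R1 and R2 are in series across V1 (node 0 → node 1 → node 2), and the output A–B is taken across R2, so this is a voltage divider.
Series current: I = V1/(R1 + R2) = 24/(180 + 82000) = 24/82180 = 0.000292 A
V_R2 = I × R2 = V1 × R2/(R1 + R2) = 24 × 82000/82180 = 23.95 V

Final answer: 23.95 V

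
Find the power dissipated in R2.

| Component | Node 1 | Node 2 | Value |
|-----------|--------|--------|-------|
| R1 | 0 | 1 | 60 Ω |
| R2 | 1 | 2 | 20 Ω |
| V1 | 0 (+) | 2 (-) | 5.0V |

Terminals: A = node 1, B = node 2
Nodal analysis, taking node 2 as the 0 V reference.
Source V1 fixes V_0 = 5 V.
KCL at each unknown node (sum of currents leaving = 0; resistances in Ω):
  Node 1: (V_1 - 5)/60 + (V_1 - 0)/20 = 0
Collecting terms: 0.06667 × V_1 = 0.08333  =>  V_1 = 1.25 V
I_R2 = (V_1 - V_2)/R2 = (1.25 - 0)/20 = 0.0625 A
P_R2 = I_R2² × R2 = (0.0625)² × 20 = 0.07812 W

Final answer: 0.07812 W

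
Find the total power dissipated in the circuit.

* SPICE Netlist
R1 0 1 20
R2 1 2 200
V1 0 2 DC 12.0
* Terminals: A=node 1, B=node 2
Nodal analysis, taking node 2 as the 0 V reference.
Source V1 fixes V_0 = 12 V.
KCL at each unknown node (sum of currents leaving = 0; resistances in Ω):
  Node 1: (V_1 - 12)/20 + (V_1 - 0)/200 = 0
Collecting terms: 0.055 × V_1 = 0.6  =>  V_1 = 10.91 V
Power in each resistor, P = (ΔV)²/R:
  P_R1 = (12 - 10.91)²/20 = 0.0595 W
  P_R2 = (10.91 - 0)²/200 = 0.595 W
P_total = P_R1 + P_R2 = 0.6545 W

Final answer: 0.6545 W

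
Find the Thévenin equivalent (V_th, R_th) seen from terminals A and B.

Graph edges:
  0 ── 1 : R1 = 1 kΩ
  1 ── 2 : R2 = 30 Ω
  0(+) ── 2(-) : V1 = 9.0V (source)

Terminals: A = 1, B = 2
Step 1 — V_th is the open-circuit voltage V_A - V_B (nothing connected across the terminals).
Nodal analysis, taking node 2 as the 0 V reference.
Source V1 fixes V_0 = 9 V.
KCL at each unknown node (sum of currents leaving = 0; resistances in Ω):
  Node 1: (V_1 - 9)/1000 + (V_1 - 0)/30 = 0
Collecting terms: 0.03433 × V_1 = 0.009  =>  V_1 = 0.2621 V
V_th = V_1 - V_2 = 0.2621 - 0 = 0.2621 V
Step 2 — R_th: zero the source — replace V1 by a short circuit (node 2 merges into node 0) — and find the resistance seen between A (node 1) and B (node 0).
Reduce the network between node 1 (A) and node 0 (B) by series/parallel combination:
  Rp1 = R1 ‖ R2 (parallel, both between nodes 0 and 1) = 1/(1/1000 + 1/30) = 29.13 Ω
R_th = 29.13 Ω

Final answer: V_th = 0.2621 V, R_th = 29.13 Ω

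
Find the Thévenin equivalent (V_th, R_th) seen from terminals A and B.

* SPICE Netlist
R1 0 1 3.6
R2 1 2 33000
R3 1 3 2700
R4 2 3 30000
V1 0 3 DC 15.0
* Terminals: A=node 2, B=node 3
Step 1 — V_th is the open-circuit voltage V_A - V_B (nothing connected across the terminals).
Nodal analysis, taking node 3 as the 0 V reference.
Source V1 fixes V_0 = 15 V.
KCL at each unknown node (sum of currents leaving = 0; resistances in Ω):
  Node 1: (V_1 - 15)/3.6 + (V_1 - V_2)/33000 + (V_1 - 0)/2700 = 0
  Node 2: (V_2 - V_1)/33000 + (V_2 - 0)/30000 = 0
Collecting terms (coefficients in siemens):
  0.2782·V_1 - 0.0000303·V_2 = 4.167
  0.00006364·V_2 - 0.0000303·V_1 = 0
Determinant D = (0.2782)(0.00006364) - (-0.0000303)(-0.0000303) = 0.0000177
V_1 = [(4.167)(0.00006364) - (-0.0000303)(0)]/D = 14.98 V
V_2 = [(0.2782)(0) - (4.167)(-0.0000303)]/D = 7.133 V
V_th = V_2 - V_3 = 7.133 - 0 = 7.133 V
Step 2 — R_th: zero the source — replace V1 by a short circuit (node 3 merges into node 0) — and find the resistance seen between A (node 2) and B (node 0).
Reduce the network between node 2 (A) and node 0 (B) by series/parallel combination:
  Rp1 = R1 ‖ R3 (parallel, both between nodes 0 and 1) = 1/(1/3.6 + 1/2700) = 3.595 Ω
  Rs1 = R2 + Rp1 (series, joined only at node 1) = 33000 + 3.595 = 33000 Ω
  Rp2 = R4 ‖ Rs1 (parallel, both between nodes 0 and 2) = 1/(1/30000 + 1/33000) = 15720 Ω
R_th = 15.72 kΩ

Final answer: V_th = 7.133 V, R_th = 15.72 kΩ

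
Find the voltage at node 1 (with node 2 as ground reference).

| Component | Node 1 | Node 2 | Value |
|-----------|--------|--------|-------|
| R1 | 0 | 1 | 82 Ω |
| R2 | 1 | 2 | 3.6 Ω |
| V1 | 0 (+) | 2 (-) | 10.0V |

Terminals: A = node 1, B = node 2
Nodal analysis, taking node 2 as the 0 V reference.
Source V1 fixes V_0 = 10 V.
KCL at each unknown node (sum of currents leaving = 0; resistances in Ω):
  Node 1: (V_1 - 10)/82 + (V_1 - 0)/3.6 = 0
Collecting terms: 0.29 × V_1 = 0.122  =>  V_1 = 0.4206 V
The requested potential is V_1 = 0.4206 V.

Final answer: V_1 = 0.4206 V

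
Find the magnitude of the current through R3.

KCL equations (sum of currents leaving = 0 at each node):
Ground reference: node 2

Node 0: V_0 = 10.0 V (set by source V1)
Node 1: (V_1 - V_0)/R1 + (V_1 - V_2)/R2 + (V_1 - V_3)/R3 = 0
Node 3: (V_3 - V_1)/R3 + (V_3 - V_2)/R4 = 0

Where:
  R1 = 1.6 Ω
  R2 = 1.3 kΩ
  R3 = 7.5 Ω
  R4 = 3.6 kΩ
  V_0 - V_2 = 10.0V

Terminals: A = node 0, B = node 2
Nodal analysis, taking node 2 as the 0 V reference.
Source V1 fixes V_0 = 10 V.
KCL at each unknown node (sum of currents leaving = 0; resistances in Ω):
  Node 1: (V_1 - 10)/1.6 + (V_1 - 0)/1300 + (V_1 - V_3)/7.5 = 0
  Node 3: (V_3 - V_1)/7.5 + (V_3 - 0)/3600 = 0
Collecting terms (coefficients in siemens):
  0.7591·V_1 - 0.1333·V_3 = 6.25
  0.1336·V_3 - 0.1333·V_1 = 0
Determinant D = (0.7591)(0.1336) - (-0.1333)(-0.1333) = 0.08365
V_1 = [(6.25)(0.1336) - (-0.1333)(0)]/D = 9.983 V
V_3 = [(0.7591)(0) - (6.25)(-0.1333)]/D = 9.963 V
I_R3 = (V_1 - V_3)/R3 = (9.983 - 9.963)/7.5 = 0.002767 A
|I_R3| = 0.002767 A

Final answer: |I_R3| = 0.002767 A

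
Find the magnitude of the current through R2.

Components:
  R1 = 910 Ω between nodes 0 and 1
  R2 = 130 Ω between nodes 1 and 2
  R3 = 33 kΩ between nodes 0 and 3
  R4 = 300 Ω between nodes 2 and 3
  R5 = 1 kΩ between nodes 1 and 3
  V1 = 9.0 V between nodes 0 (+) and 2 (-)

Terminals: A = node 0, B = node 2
Nodal analysis, taking node 2 as the 0 V reference.
Source V1 fixes V_0 = 9 V.
KCL at each unknown node (sum of currents leaving = 0; resistances in Ω):
  Node 1: (V_1 - 9)/910 + (V_1 - 0)/130 + (V_1 - V_3)/1000 = 0
  Node 3: (V_3 - 9)/33000 + (V_3 - 0)/300 + (V_3 - V_1)/1000 = 0
Collecting terms (coefficients in siemens):
  0.009791·V_1 - 0.001·V_3 = 0.00989
  0.004364·V_3 - 0.001·V_1 = 0.0002727
Determinant D = (0.009791)(0.004364) - (-0.001)(-0.001) = 0.00004173
V_1 = [(0.00989)(0.004364) - (-0.001)(0.0002727)]/D = 1.041 V
V_3 = [(0.009791)(0.0002727) - (0.00989)(-0.001)]/D = 0.301 V
I_R2 = (V_1 - V_2)/R2 = (1.041 - 0)/130 = 0.008007 A
|I_R2| = 0.008007 A

Final answer: |I_R2| = 0.008007 A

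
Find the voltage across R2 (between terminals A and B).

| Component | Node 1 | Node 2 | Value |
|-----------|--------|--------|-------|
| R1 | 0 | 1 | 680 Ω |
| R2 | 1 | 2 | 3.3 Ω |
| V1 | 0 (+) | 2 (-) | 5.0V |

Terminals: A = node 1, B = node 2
R1 and R2 are in series across V1 (node 0 → node 1 → node 2), and the output A–B is taken across R2, so this is a voltage divider.
Series current: I = V1/(R1 + R2) = 5/(680 + 3.3) = 5/683.3 = 0.007317 A
V_R2 = I × R2 = V1 × R2/(R1 + R2) = 5 × 3.3/683.3 = 0.02415 V

Final answer: 0.02415 V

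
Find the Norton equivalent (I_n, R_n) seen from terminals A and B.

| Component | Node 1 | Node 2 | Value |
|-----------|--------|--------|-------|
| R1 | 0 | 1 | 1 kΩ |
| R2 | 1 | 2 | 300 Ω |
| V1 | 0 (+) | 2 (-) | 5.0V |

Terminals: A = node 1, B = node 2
Find the Thévenin equivalent first; then I_n = V_th/R_th and R_n = R_th.
Step 1 — V_th is the open-circuit voltage V_A - V_B (nothing connected across the terminals).
Nodal analysis, taking node 2 as the 0 V reference.
Source V1 fixes V_0 = 5 V.
KCL at each unknown node (sum of currents leaving = 0; resistances in Ω):
  Node 1: (V_1 - 5)/1000 + (V_1 - 0)/300 = 0
Collecting terms: 0.004333 × V_1 = 0.005  =>  V_1 = 1.154 V
V_th = V_1 - V_2 = 1.154 - 0 = 1.154 V
Step 2 — R_th: zero the source — replace V1 by a short circuit (node 2 merges into node 0) — and find the resistance seen between A (node 1) and B (node 0).
Reduce the network between node 1 (A) and node 0 (B) by series/parallel combination:
  Rp1 = R1 ‖ R2 (parallel, both between nodes 0 and 1) = 1/(1/1000 + 1/300) = 230.8 Ω
R_th = 230.8 Ω
I_n = V_th/R_th = 1.154/230.8 = 0.005 A, and R_n = R_th = 230.8 Ω

Final answer: I_n = 0.005 A, R_n = 230.8 Ω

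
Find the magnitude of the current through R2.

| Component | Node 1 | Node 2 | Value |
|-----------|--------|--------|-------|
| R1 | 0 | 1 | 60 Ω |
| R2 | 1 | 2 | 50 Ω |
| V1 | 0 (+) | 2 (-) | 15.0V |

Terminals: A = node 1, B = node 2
Nodal analysis, taking node 2 as the 0 V reference.
Source V1 fixes V_0 = 15 V.
KCL at each unknown node (sum of currents leaving = 0; resistances in Ω):
  Node 1: (V_1 - 15)/60 + (V_1 - 0)/50 = 0
Collecting terms: 0.03667 × V_1 = 0.25  =>  V_1 = 6.818 V
I_R2 = (V_1 - V_2)/R2 = (6.818 - 0)/50 = 0.1364 A
|I_R2| = 0.1364 A

Final answer: |I_R2| = 0.1364 A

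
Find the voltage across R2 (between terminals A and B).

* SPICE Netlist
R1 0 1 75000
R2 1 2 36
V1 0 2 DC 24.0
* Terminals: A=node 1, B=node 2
R1 and R2 are in series across V1 (node 0 → node 1 → node 2), and the output A–B is taken across R2, so this is a voltage divider.
Series current: I = V1/(R1 + R2) = 24/(75000 + 36) = 24/75040 = 0.0003198 A
V_R2 = I × R2 = V1 × R2/(R1 + R2) = 24 × 36/75040 = 0.01151 V

Final answer: 0.01151 V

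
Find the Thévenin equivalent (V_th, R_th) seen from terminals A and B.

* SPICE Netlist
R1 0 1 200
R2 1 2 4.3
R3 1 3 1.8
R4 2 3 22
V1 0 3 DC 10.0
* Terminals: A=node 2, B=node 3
Step 1 — V_th is the open-circuit voltage V_A - V_B (nothing connected across the terminals).
Nodal analysis, taking node 3 as the 0 V reference.
Source V1 fixes V_0 = 10 V.
KCL at each unknown node (sum of currents leaving = 0; resistances in Ω):
  Node 1: (V_1 - 10)/200 + (V_1 - V_2)/4.3 + (V_1 - 0)/1.8 = 0
  Node 2: (V_2 - V_1)/4.3 + (V_2 - 0)/22 = 0
Collecting terms (coefficients in siemens):
  0.7931·V_1 - 0.2326·V_2 = 0.05
  0.278·V_2 - 0.2326·V_1 = 0
Determinant D = (0.7931)(0.278) - (-0.2326)(-0.2326) = 0.1664
V_1 = [(0.05)(0.278) - (-0.2326)(0)]/D = 0.08353 V
V_2 = [(0.7931)(0) - (0.05)(-0.2326)]/D = 0.06987 V
V_th = V_2 - V_3 = 0.06987 - 0 = 0.06987 V
Step 2 — R_th: zero the source — replace V1 by a short circuit (node 3 merges into node 0) — and find the resistance seen between A (node 2) and B (node 0).
Reduce the network between node 2 (A) and node 0 (B) by series/parallel combination:
  Rp1 = R1 ‖ R3 (parallel, both between nodes 0 and 1) = 1/(1/200 + 1/1.8) = 1.784 Ω
  Rs1 = R2 + Rp1 (series, joined only at node 1) = 4.3 + 1.784 = 6.084 Ω
  Rp2 = R4 ‖ Rs1 (parallel, both between nodes 0 and 2) = 1/(1/22 + 1/6.084) = 4.766 Ω
R_th = 4.766 Ω

Final answer: V_th = 0.06987 V, R_th = 4.766 Ω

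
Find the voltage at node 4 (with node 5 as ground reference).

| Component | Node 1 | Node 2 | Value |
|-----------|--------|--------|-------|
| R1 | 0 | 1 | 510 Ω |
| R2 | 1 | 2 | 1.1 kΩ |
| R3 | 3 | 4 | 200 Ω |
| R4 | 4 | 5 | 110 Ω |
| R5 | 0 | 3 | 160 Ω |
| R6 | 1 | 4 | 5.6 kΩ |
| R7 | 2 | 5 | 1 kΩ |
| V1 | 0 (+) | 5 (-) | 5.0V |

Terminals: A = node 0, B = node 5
Nodal analysis, taking node 5 as the 0 V reference.
Source V1 fixes V_0 = 5 V.
KCL at each unknown node (sum of currents leaving = 0; resistances in Ω):
  Node 1: (V_1 - 5)/510 + (V_1 - V_2)/1100 + (V_1 - V_4)/5600 = 0
  Node 2: (V_2 - V_1)/1100 + (V_2 - 0)/1000 = 0
  Node 3: (V_3 - V_4)/200 + (V_3 - 5)/160 = 0
  Node 4: (V_4 - V_3)/200 + (V_4 - 0)/110 + (V_4 - V_1)/5600 = 0
Collecting terms (coefficients in siemens):
  0.003048·V_1 - 0.0009091·V_2 - 0.0001786·V_4 = 0.009804
  0.001909·V_2 - 0.0009091·V_1 = 0
  0.01125·V_3 - 0.005·V_4 = 0.03125
  0.01427·V_4 - 0.0001786·V_1 - 0.005·V_3 = 0
Solving these 4 simultaneous equations (Gaussian elimination) gives:
  V_1 = 3.831 V, V_2 = 1.824 V, V_3 = 3.315 V, V_4 = 1.21 V
The requested potential is V_4 = 1.21 V.

Final answer: V_4 = 1.21 V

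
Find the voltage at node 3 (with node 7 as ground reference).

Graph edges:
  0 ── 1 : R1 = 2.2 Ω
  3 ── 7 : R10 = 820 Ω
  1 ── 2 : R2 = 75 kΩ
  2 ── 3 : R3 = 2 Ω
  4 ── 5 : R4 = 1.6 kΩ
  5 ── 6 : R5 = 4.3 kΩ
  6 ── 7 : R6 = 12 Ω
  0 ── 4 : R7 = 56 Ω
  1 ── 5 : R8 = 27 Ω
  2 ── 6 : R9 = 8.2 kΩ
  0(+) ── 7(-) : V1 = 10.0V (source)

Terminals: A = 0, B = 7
Nodal analysis, taking node 7 as the 0 V reference.
Source V1 fixes V_0 = 10 V.
KCL at each unknown node (sum of currents leaving = 0; resistances in Ω):
  Node 1: (V_1 - 10)/2.2 + (V_1 - V_2)/75000 + (V_1 - V_5)/27 = 0
  Node 2: (V_2 - V_1)/75000 + (V_2 - V_3)/2 + (V_2 - V_6)/8200 = 0
  Node 3: (V_3 - V_2)/2 + (V_3 - 0)/820 = 0
  Node 4: (V_4 - V_5)/1600 + (V_4 - 10)/56 = 0
  Node 5: (V_5 - V_4)/1600 + (V_5 - V_6)/4300 + (V_5 - V_1)/27 = 0
  Node 6: (V_6 - V_5)/4300 + (V_6 - 0)/12 + (V_6 - V_2)/8200 = 0
Collecting terms (coefficients in siemens):
  0.4916·V_1 - 0.00001333·V_2 - 0.03704·V_5 = 4.545
  0.5001·V_2 - 0.00001333·V_1 - 0.5·V_3 - 0.000122·V_6 = 0
  0.5012·V_3 - 0.5·V_2 = 0
  0.01848·V_4 - 0.000625·V_5 = 0.1786
  0.03789·V_5 - 0.03704·V_1 - 0.000625·V_4 - 0.0002326·V_6 = 0
  0.08369·V_6 - 0.000122·V_2 - 0.0002326·V_5 = 0
Solving these 6 simultaneous equations (Gaussian elimination) gives:
  V_1 = 9.995 V, V_2 = 0.1011 V, V_3 = 0.1008 V, V_4 = 9.998 V
  V_5 = 9.934 V, V_6 = 0.02775 V
The requested potential is V_3 = 0.1008 V.

Final answer: V_3 = 0.1008 V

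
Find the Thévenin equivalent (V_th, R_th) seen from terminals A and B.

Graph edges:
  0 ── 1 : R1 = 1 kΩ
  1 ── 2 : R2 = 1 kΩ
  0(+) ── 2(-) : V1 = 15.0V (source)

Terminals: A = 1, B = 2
Step 1 — V_th is the open-circuit voltage V_A - V_B (nothing connected across the terminals).
Nodal analysis, taking node 2 as the 0 V reference.
Source V1 fixes V_0 = 15 V.
KCL at each unknown node (sum of currents leaving = 0; resistances in Ω):
  Node 1: (V_1 - 15)/1000 + (V_1 - 0)/1000 = 0
Collecting terms: 0.002 × V_1 = 0.015  =>  V_1 = 7.5 V
V_th = V_1 - V_2 = 7.5 - 0 = 7.5 V
Step 2 — R_th: zero the source — replace V1 by a short circuit (node 2 merges into node 0) — and find the resistance seen between A (node 1) and B (node 0).
Reduce the network between node 1 (A) and node 0 (B) by series/parallel combination:
  Rp1 = R1 ‖ R2 (parallel, both between nodes 0 and 1) = 1/(1/1000 + 1/1000) = 500 Ω
R_th = 500 Ω

Final answer: V_th = 7.5 V, R_th = 500 Ω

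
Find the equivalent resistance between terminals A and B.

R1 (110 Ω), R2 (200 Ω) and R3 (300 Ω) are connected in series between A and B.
Reduce the network between node 0 (A) and node 3 (B) by series/parallel combination:
  Rs1 = R1 + R2 (series, joined only at node 1) = 110 + 200 = 310 Ω
  Rs2 = R3 + Rs1 (series, joined only at node 2) = 300 + 310 = 610 Ω
R_eq = 610 Ω

Final answer: 610 Ω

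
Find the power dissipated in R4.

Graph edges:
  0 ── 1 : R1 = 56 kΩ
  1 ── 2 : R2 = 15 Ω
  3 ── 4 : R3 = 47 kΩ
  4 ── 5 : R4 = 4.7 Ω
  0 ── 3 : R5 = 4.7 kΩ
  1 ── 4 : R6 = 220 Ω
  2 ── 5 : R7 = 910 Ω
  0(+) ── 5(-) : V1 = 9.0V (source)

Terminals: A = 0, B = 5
Nodal analysis, taking node 5 as the 0 V reference.
Source V1 fixes V_0 = 9 V.
KCL at each unknown node (sum of currents leaving = 0; resistances in Ω):
  Node 1: (V_1 - 9)/56000 + (V_1 - V_2)/15 + (V_1 - V_4)/220 = 0
  Node 2: (V_2 - V_1)/15 + (V_2 - 0)/910 = 0
  Node 3: (V_3 - V_4)/47000 + (V_3 - 9)/4700 = 0
  Node 4: (V_4 - V_3)/47000 + (V_4 - 0)/4.7 + (V_4 - V_1)/220 = 0
Collecting terms (coefficients in siemens):
  0.07123·V_1 - 0.06667·V_2 - 0.004545·V_4 = 0.0001607
  0.06777·V_2 - 0.06667·V_1 = 0
  0.000234·V_3 - 0.00002128·V_4 = 0.001915
  0.2173·V_4 - 0.004545·V_1 - 0.00002128·V_3 = 0
Solving these 4 simultaneous equations (Gaussian elimination) gives:
  V_1 = 0.02962 V, V_2 = 0.02914 V, V_3 = 8.182 V, V_4 = 0.00142 V
I_R4 = (V_4 - V_5)/R4 = (0.00142 - 0)/4.7 = 0.0003022 A
P_R4 = I_R4² × R4 = (0.0003022)² × 4.7 = 0.0000004293 W

Final answer: 4.293e-07 W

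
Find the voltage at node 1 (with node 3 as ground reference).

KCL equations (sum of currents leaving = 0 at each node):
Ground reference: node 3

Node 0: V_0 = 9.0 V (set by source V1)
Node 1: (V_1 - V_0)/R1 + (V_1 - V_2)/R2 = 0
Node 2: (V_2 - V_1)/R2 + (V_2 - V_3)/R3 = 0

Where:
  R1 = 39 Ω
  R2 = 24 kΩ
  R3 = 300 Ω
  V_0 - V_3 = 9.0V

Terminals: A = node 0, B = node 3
Nodal analysis, taking node 3 as the 0 V reference.
Source V1 fixes V_0 = 9 V.
KCL at each unknown node (sum of currents leaving = 0; resistances in Ω):
  Node 1: (V_1 - 9)/39 + (V_1 - V_2)/24000 = 0
  Node 2: (V_2 - V_1)/24000 + (V_2 - 0)/300 = 0
Collecting terms (coefficients in siemens):
  0.02568·V_1 - 0.00004167·V_2 = 0.2308
  0.003375·V_2 - 0.00004167·V_1 = 0
Determinant D = (0.02568)(0.003375) - (-0.00004167)(-0.00004167) = 0.00008668
V_1 = [(0.2308)(0.003375) - (-0.00004167)(0)]/D = 8.986 V
V_2 = [(0.02568)(0) - (0.2308)(-0.00004167)]/D = 0.1109 V
The requested potential is V_1 = 8.986 V.

Final answer: V_1 = 8.986 V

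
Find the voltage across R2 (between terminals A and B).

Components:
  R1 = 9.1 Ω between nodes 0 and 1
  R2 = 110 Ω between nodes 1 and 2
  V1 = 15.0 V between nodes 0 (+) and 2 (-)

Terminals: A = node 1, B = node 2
R1 and R2 are in series across V1 (node 0 → node 1 → node 2), and the output A–B is taken across R2, so this is a voltage divider.
Series current: I = V1/(R1 + R2) = 15/(9.1 + 110) = 15/119.1 = 0.1259 A
V_R2 = I × R2 = V1 × R2/(R1 + R2) = 15 × 110/119.1 = 13.85 V

Final answer: 13.85 V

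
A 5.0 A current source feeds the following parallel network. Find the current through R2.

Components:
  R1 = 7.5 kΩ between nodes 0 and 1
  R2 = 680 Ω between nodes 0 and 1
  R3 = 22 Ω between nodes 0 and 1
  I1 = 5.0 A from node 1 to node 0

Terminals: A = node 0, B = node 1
All resistors sit directly between nodes 0 and 1, so they are in parallel and share one voltage V; the full source current 5 A splits among them.
1/R_par = 1/7500 + 1/680 + 1/22 = 0.04706 S  =>  R_par = 21.25 Ω
V = I × R_par = 5 × 21.25 = 106.3 V
I_R2 = V/R2 = 106.3/680 = 0.1563 A

Final answer: 0.1563 A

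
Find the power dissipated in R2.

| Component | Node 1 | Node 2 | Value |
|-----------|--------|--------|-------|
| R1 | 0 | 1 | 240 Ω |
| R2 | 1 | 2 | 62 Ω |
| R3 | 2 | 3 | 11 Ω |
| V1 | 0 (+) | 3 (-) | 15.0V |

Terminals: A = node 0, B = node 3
Nodal analysis, taking node 3 as the 0 V reference.
Source V1 fixes V_0 = 15 V.
KCL at each unknown node (sum of currents leaving = 0; resistances in Ω):
  Node 1: (V_1 - 15)/240 + (V_1 - V_2)/62 = 0
  Node 2: (V_2 - V_1)/62 + (V_2 - 0)/11 = 0
Collecting terms (coefficients in siemens):
  0.0203·V_1 - 0.01613·V_2 = 0.0625
  0.107·V_2 - 0.01613·V_1 = 0
Determinant D = (0.0203)(0.107) - (-0.01613)(-0.01613) = 0.001912
V_1 = [(0.0625)(0.107) - (-0.01613)(0)]/D = 3.498 V
V_2 = [(0.0203)(0) - (0.0625)(-0.01613)]/D = 0.5272 V
I_R2 = (V_1 - V_2)/R2 = (3.498 - 0.5272)/62 = 0.04792 A
P_R2 = I_R2² × R2 = (0.04792)² × 62 = 0.1424 W

Final answer: 0.1424 W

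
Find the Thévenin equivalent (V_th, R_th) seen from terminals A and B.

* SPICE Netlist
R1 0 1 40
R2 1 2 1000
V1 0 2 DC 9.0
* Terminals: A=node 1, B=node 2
Step 1 — V_th is the open-circuit voltage V_A - V_B (nothing connected across the terminals).
Nodal analysis, taking node 2 as the 0 V reference.
Source V1 fixes V_0 = 9 V.
KCL at each unknown node (sum of currents leaving = 0; resistances in Ω):
  Node 1: (V_1 - 9)/40 + (V_1 - 0)/1000 = 0
Collecting terms: 0.026 × V_1 = 0.225  =>  V_1 = 8.654 V
V_th = V_1 - V_2 = 8.654 - 0 = 8.654 V
Step 2 — R_th: zero the source — replace V1 by a short circuit (node 2 merges into node 0) — and find the resistance seen between A (node 1) and B (node 0).
Reduce the network between node 1 (A) and node 0 (B) by series/parallel combination:
  Rp1 = R1 ‖ R2 (parallel, both between nodes 0 and 1) = 1/(1/40 + 1/1000) = 38.46 Ω
R_th = 38.46 Ω

Final answer: V_th = 8.654 V, R_th = 38.46 Ω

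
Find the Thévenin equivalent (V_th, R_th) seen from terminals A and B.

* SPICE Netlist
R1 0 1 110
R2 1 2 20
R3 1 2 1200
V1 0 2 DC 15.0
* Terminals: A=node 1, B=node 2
Step 1 — V_th is the open-circuit voltage V_A - V_B (nothing connected across the terminals).
Nodal analysis, taking node 2 as the 0 V reference.
Source V1 fixes V_0 = 15 V.
KCL at each unknown node (sum of currents leaving = 0; resistances in Ω):
  Node 1: (V_1 - 15)/110 + (V_1 - 0)/20 + (V_1 - 0)/1200 = 0
Collecting terms: 0.05992 × V_1 = 0.1364  =>  V_1 = 2.276 V
V_th = V_1 - V_2 = 2.276 - 0 = 2.276 V
Step 2 — R_th: zero the source — replace V1 by a short circuit (node 2 merges into node 0) — and find the resistance seen between A (node 1) and B (node 0).
Reduce the network between node 1 (A) and node 0 (B) by series/parallel combination:
  Rp1 = R1 ‖ R2 ‖ R3 (parallel, all between nodes 0 and 1) = 1/(1/110 + 1/20 + 1/1200) = 16.69 Ω
R_th = 16.69 Ω

Final answer: V_th = 2.276 V, R_th = 16.69 Ω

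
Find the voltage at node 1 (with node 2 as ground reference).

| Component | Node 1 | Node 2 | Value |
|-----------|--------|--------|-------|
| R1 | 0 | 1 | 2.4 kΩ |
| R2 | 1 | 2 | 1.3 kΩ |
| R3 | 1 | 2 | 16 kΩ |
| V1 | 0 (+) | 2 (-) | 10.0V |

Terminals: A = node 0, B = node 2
Nodal analysis, taking node 2 as the 0 V reference.
Source V1 fixes V_0 = 10 V.
KCL at each unknown node (sum of currents leaving = 0; resistances in Ω):
  Node 1: (V_1 - 10)/2400 + (V_1 - 0)/1300 + (V_1 - 0)/16000 = 0
Collecting terms: 0.001248 × V_1 = 0.004167  =>  V_1 = 3.338 V
The requested potential is V_1 = 3.338 V.

Final answer: V_1 = 3.338 V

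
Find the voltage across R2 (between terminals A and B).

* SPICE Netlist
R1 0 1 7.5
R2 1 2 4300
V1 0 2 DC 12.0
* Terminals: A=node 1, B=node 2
R1 and R2 are in series across V1 (node 0 → node 1 → node 2), and the output A–B is taken across R2, so this is a voltage divider.
Series current: I = V1/(R1 + R2) = 12/(7.5 + 4300) = 12/4308 = 0.002786 A
V_R2 = I × R2 = V1 × R2/(R1 + R2) = 12 × 4300/4308 = 11.98 V

Final answer: 11.98 V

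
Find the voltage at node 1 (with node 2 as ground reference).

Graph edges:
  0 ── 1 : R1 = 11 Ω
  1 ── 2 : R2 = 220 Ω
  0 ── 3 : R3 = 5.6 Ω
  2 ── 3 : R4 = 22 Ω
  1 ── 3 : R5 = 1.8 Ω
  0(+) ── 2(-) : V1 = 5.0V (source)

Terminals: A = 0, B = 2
Nodal analysis, taking node 2 as the 0 V reference.
Source V1 fixes V_0 = 5 V.
KCL at each unknown node (sum of currents leaving = 0; resistances in Ω):
  Node 1: (V_1 - 5)/11 + (V_1 - 0)/220 + (V_1 - V_3)/1.8 = 0
  Node 3: (V_3 - 5)/5.6 + (V_3 - 0)/22 + (V_3 - V_1)/1.8 = 0
Collecting terms (coefficients in siemens):
  0.651·V_1 - 0.5556·V_3 = 0.4545
  0.7796·V_3 - 0.5556·V_1 = 0.8929
Determinant D = (0.651)(0.7796) - (-0.5556)(-0.5556) = 0.1989
V_1 = [(0.4545)(0.7796) - (-0.5556)(0.8929)]/D = 4.276 V
V_3 = [(0.651)(0.8929) - (0.4545)(-0.5556)]/D = 4.193 V
The requested potential is V_1 = 4.276 V.

Final answer: V_1 = 4.276 V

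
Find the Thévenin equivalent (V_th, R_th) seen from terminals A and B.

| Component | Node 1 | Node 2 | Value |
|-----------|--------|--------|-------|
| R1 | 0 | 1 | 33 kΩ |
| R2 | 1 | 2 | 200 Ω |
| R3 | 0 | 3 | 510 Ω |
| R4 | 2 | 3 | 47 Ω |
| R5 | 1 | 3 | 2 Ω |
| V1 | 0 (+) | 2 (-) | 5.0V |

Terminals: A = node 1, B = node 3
Step 1 — V_th is the open-circuit voltage V_A - V_B (nothing connected across the terminals).
Nodal analysis, taking node 2 as the 0 V reference.
Source V1 fixes V_0 = 5 V.
KCL at each unknown node (sum of currents leaving = 0; resistances in Ω):
  Node 1: (V_1 - 5)/33000 + (V_1 - 0)/200 + (V_1 - V_3)/2 = 0
  Node 3: (V_3 - 5)/510 + (V_3 - 0)/47 + (V_3 - V_1)/2 = 0
Collecting terms (coefficients in siemens):
  0.505·V_1 - 0.5·V_3 = 0.0001515
  0.5232·V_3 - 0.5·V_1 = 0.009804
Determinant D = (0.505)(0.5232) - (-0.5)(-0.5) = 0.01425
V_1 = [(0.0001515)(0.5232) - (-0.5)(0.009804)]/D = 0.3495 V
V_3 = [(0.505)(0.009804) - (0.0001515)(-0.5)]/D = 0.3528 V
V_th = V_1 - V_3 = 0.3495 - 0.3528 = -0.003214 V
Step 2 — R_th: zero the source — replace V1 by a short circuit (node 2 merges into node 0) — and find the resistance seen between A (node 1) and B (node 3).
Reduce the network between node 1 (A) and node 3 (B) by series/parallel combination:
  Rp1 = R1 ‖ R2 (parallel, both between nodes 0 and 1) = 1/(1/33000 + 1/200) = 198.8 Ω
  Rp2 = R3 ‖ R4 (parallel, both between nodes 0 and 3) = 1/(1/510 + 1/47) = 43.03 Ω
  Rs1 = Rp1 + Rp2 (series, joined only at node 0) = 198.8 + 43.03 = 241.8 Ω
  Rp3 = R5 ‖ Rs1 (parallel, both between nodes 1 and 3) = 1/(1/2 + 1/241.8) = 1.984 Ω
R_th = 1.984 Ω

Final answer: V_th = -0.003214 V, R_th = 1.984 Ω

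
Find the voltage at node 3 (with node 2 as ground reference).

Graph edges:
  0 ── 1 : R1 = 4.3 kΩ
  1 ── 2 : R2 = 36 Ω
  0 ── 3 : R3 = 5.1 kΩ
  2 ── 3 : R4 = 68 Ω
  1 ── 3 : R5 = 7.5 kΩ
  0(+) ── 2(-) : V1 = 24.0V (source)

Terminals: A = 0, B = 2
Nodal analysis, taking node 2 as the 0 V reference.
Source V1 fixes V_0 = 24 V.
KCL at each unknown node (sum of currents leaving = 0; resistances in Ω):
  Node 1: (V_1 - 24)/4300 + (V_1 - 0)/36 + (V_1 - V_3)/7500 = 0
  Node 3: (V_3 - 24)/5100 + (V_3 - 0)/68 + (V_3 - V_1)/7500 = 0
Collecting terms (coefficients in siemens):
  0.02814·V_1 - 0.0001333·V_3 = 0.005581
  0.01504·V_3 - 0.0001333·V_1 = 0.004706
Determinant D = (0.02814)(0.01504) - (-0.0001333)(-0.0001333) = 0.0004231
V_1 = [(0.005581)(0.01504) - (-0.0001333)(0.004706)]/D = 0.1998 V
V_3 = [(0.02814)(0.004706) - (0.005581)(-0.0001333)]/D = 0.3148 V
The requested potential is V_3 = 0.3148 V.

Final answer: V_3 = 0.3148 V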